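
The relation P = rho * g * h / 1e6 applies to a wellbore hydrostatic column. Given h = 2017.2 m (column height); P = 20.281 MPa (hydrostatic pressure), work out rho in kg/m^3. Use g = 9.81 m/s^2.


rho = P * 1e6 / (g * h)
rho = 20.281 * 1e6 / (9.81 * 2017.2)
rho = 1024.9 kg/m^3


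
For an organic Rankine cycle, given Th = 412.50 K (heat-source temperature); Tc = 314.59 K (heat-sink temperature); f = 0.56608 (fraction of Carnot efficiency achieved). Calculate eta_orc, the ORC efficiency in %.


eta_orc = (1 - Tc/Th) * f * 100
eta_orc = (1 - 314.59/412.50) * 0.56608 * 100
eta_orc = 13.436 %


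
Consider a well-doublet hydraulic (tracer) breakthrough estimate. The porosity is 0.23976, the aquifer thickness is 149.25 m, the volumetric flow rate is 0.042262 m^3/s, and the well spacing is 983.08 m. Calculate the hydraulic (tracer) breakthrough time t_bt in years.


t_bt = pi * hr * phi * L^2 / (3 * Qv) / (365.25*86400)
t_bt = pi * 149.25 * 0.23976 * 983.08^2 / (3 * 0.042262) / (365.25*86400)
t_bt = 27.155 years


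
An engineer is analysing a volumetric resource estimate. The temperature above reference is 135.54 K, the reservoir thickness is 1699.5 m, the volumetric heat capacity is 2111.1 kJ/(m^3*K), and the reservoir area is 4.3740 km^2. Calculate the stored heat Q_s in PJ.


Step 1: Vr = A*1e6*hr = 4.374*1e6*1699.5 = 7.433613e+09 m^3
Step 2: Q_s = Vr*rhoc*dT/1e12 = 7.433613e+09*2111.1*135.54/1e12 = 2127.0 PJ
Q_s = 2127.0 PJ


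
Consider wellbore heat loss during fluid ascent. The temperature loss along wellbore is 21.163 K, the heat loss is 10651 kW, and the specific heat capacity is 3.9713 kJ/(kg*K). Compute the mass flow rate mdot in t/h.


mdot = Q_loss / (cp * dT)
mdot = 10651 / (3.9713 * 21.163)
mdot = 126.7303 kg/s
Convert: 126.7303 kg/s * 3.6 = 456.23 t/h
mdot = 456.23 t/h


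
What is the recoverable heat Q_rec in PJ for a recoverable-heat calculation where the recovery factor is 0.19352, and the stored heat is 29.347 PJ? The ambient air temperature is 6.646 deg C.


Q_rec = Q_s * RF
Q_rec = 29.347 * 0.19352
Q_rec = 5.6792 PJ


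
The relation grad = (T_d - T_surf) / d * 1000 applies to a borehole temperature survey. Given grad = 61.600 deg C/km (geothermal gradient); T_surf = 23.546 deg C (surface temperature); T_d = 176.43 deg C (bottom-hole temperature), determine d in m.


d = (T_d - T_surf) / grad * 1000
d = (176.43 - 23.546) / 61.600 * 1000
d = 2481.9 m


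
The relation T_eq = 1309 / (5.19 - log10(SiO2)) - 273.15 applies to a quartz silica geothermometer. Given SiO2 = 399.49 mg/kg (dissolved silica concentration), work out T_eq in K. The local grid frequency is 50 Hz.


T_eq = 1309 / (5.19 - log10(SiO2)) - 273.15
T_eq = 1309 / (5.19 - log10(399.49)) - 273.15
T_eq = 232.5494 deg C
Convert to K: 232.5494 + 273.15 = 505.70 K
T_eq = 505.70 K


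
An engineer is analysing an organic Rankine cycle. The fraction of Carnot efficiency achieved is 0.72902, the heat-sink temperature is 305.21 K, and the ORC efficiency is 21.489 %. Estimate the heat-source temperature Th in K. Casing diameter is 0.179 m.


Th = Tc / (1 - (eta_orc/100)/f)
Th = 305.21 / (1 - (21.489/100)/0.72902)
Th = 432.78 K


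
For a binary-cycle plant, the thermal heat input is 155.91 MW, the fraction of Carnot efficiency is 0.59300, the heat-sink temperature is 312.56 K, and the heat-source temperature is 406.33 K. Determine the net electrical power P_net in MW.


Step 1: eta = (1 - Tc/Th)*f = (1 - 312.56/406.33)*0.593 = 0.1368484
Step 2: P_net = eta * Q_in = 0.1368484 * 155.91 = 21.336 MW
P_net = 21.336 MW


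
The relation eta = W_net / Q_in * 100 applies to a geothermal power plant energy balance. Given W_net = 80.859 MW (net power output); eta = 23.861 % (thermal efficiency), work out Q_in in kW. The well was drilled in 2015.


Q_in = W_net / (eta / 100)
Q_in = 80.859 / (23.861 / 100)
Q_in = 338.8752 MW
Convert: 338.8752 MW * 1000.0 = 3.3888e+05 kW
Q_in = 3.3888e+05 kW


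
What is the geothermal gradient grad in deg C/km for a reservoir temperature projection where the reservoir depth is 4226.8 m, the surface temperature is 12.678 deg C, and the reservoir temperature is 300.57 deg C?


grad = (T_res - T_surf) / d * 1000
grad = (300.57 - 12.678) / 4226.8 * 1000
grad = 68.111 deg C/km


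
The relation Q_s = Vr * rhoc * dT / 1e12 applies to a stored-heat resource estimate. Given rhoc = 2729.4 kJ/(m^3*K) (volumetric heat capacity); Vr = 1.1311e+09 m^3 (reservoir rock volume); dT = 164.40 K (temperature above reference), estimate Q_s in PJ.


Q_s = Vr * rhoc * dT / 1e12
Q_s = 1.1311e+09 * 2729.4 * 164.40 / 1e12
Q_s = 507.54 PJ


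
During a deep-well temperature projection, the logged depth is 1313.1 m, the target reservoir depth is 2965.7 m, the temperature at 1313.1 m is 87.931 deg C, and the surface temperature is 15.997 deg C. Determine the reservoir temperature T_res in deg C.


Step 1: grad = (T_d1 - T_surf)/d1 * 1000 = (87.931 - 15.997)/1313.1 * 1000 = 54.78181 deg C/km
Step 2: T_res = T_surf + grad*d2/1000 = 15.997 + 54.78181*2965.7/1000 = 178.46 deg C
T_res = 178.46 deg C


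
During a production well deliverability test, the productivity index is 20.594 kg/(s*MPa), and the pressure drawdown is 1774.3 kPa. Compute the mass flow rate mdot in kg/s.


mdot = PI * dP / 1000
mdot = 20.594 * 1774.3 / 1000
mdot = 36.540 kg/s


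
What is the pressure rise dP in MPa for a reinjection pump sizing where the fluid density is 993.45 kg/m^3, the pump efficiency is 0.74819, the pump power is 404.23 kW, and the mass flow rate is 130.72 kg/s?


dP = P_pump * rho * eta / mdot
dP = 404.23 * 993.45 * 0.74819 / 130.72
dP = 2298.500 kPa
Convert: 2298.500 kPa * 0.001 = 2.2985 MPa
dP = 2.2985 MPa


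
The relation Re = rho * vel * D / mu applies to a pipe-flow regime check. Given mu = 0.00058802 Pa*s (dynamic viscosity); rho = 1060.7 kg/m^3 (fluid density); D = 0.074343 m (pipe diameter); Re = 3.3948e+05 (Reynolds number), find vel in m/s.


vel = Re * mu / (rho * D)
vel = 3.3948e+05 * 0.00058802 / (1060.7 * 0.074343)
vel = 2.5315 m/s


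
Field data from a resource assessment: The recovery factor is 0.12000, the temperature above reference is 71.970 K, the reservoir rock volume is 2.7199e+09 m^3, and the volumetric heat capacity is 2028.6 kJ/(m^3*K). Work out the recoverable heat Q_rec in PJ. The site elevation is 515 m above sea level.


Step 1: Q_s = Vr*rhoc*dT/1e12 = 2.7199e+09*2028.6*71.97/1e12 = 397.1009 PJ
Step 2: Q_rec = Q_s * RF = 397.1009 * 0.12 = 47.652 PJ
Q_rec = 47.652 PJ


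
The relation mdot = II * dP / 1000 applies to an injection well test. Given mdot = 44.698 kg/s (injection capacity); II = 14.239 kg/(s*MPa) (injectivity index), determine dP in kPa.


dP = mdot * 1000 / II
dP = 44.698 * 1000 / 14.239
dP = 3139.1 kPa


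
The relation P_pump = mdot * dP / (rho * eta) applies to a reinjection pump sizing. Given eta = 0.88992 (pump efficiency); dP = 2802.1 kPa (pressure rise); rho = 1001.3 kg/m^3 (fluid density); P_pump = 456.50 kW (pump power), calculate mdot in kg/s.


mdot = P_pump * rho * eta / dP
mdot = 456.50 * 1001.3 * 0.88992 / 2802.1
mdot = 145.17 kg/s


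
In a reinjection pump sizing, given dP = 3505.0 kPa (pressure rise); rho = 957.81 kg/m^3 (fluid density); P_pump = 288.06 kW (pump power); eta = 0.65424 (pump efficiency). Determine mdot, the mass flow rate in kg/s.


mdot = P_pump * rho * eta / dP
mdot = 288.06 * 957.81 * 0.65424 / 3505.0
mdot = 51.500 kg/s


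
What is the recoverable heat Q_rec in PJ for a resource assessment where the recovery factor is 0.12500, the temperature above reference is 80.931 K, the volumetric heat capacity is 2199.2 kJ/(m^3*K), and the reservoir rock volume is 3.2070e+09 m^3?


Step 1: Q_s = Vr*rhoc*dT/1e12 = 3.2070e+09*2199.2*80.931/1e12 = 570.7929 PJ
Step 2: Q_rec = Q_s * RF = 570.7929 * 0.125 = 71.349 PJ
Q_rec = 71.349 PJ


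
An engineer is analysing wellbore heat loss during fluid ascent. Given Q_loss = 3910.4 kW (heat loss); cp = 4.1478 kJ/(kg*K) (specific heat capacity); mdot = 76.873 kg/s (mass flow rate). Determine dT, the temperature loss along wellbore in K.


dT = Q_loss / (mdot * cp)
dT = 3910.4 / (76.873 * 4.1478)
dT = 12.264 K


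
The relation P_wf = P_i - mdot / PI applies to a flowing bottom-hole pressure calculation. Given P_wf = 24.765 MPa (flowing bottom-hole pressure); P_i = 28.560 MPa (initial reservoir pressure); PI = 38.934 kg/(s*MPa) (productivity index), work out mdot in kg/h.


mdot = (P_i - P_wf) * PI
mdot = (28.560 - 24.765) * 38.934
mdot = 147.7545 kg/s
Convert: 147.7545 kg/s * 3600.0 = 5.3192e+05 kg/h
mdot = 5.3192e+05 kg/h


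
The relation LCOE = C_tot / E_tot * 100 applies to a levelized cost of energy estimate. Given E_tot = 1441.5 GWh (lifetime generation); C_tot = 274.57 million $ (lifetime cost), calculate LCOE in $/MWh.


LCOE = C_tot / E_tot * 100
LCOE = 274.57 / 1441.5 * 100
LCOE = 19.04752 cents/kWh
Convert: 19.04752 cents/kWh * 10.0 = 190.48 $/MWh
LCOE = 190.48 $/MWh


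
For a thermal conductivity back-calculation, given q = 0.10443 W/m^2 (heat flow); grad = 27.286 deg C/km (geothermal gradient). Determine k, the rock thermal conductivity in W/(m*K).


k = q / (grad / 1000)
k = 0.10443 / (27.286 / 1000)
k = 3.8272 W/(m*K)


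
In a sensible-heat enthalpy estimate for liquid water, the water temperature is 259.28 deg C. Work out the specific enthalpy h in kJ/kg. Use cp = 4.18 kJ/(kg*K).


h = cp * T
h = 4.18 * 259.28
h = 1083.8 kJ/kg


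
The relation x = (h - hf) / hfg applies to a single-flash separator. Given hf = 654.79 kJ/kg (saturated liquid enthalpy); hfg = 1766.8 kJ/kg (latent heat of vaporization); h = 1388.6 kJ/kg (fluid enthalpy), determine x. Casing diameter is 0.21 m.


x = (h - hf) / hfg
x = (1388.6 - 654.79) / 1766.8
x = 0.41533


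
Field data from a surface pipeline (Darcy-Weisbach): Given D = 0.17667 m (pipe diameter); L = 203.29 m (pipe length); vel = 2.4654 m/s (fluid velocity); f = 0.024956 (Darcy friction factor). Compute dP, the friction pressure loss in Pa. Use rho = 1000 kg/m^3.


dP = f * (L/D) * (rho*vel^2/2) / 1000
dP = 0.024956 * (203.29/0.17667) * (1000*2.4654^2/2) / 1000
dP = 87.27161 kPa
Convert: 87.27161 kPa * 1000.0 = 87272 Pa
dP = 87272 Pa


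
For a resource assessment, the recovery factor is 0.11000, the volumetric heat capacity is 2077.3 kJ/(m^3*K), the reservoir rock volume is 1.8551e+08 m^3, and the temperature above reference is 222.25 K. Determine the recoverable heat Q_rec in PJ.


Step 1: Q_s = Vr*rhoc*dT/1e12 = 1.8551e+08*2077.3*222.25/1e12 = 85.64624 PJ
Step 2: Q_rec = Q_s * RF = 85.64624 * 0.11 = 9.4211 PJ
Q_rec = 9.4211 PJ


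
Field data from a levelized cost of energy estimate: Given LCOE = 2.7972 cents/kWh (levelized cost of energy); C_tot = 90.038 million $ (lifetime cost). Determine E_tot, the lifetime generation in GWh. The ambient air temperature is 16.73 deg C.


E_tot = C_tot / LCOE * 100
E_tot = 90.038 / 2.7972 * 100
E_tot = 3218.9 GWh


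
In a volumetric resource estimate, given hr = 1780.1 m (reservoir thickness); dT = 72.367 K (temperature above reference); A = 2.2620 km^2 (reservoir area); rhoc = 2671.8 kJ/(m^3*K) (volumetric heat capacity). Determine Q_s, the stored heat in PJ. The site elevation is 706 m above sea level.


Step 1: Vr = A*1e6*hr = 2.262*1e6*1780.1 = 4.026586e+09 m^3
Step 2: Q_s = Vr*rhoc*dT/1e12 = 4.026586e+09*2671.8*72.367/1e12 = 778.54 PJ
Q_s = 778.54 PJ


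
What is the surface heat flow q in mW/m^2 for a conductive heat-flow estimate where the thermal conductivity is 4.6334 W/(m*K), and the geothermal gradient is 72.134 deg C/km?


q = k * grad / 1000
q = 4.6334 * 72.134 / 1000
q = 0.3342257 W/m^2
Convert: 0.3342257 W/m^2 * 1000.0 = 334.23 mW/m^2
q = 334.23 mW/m^2


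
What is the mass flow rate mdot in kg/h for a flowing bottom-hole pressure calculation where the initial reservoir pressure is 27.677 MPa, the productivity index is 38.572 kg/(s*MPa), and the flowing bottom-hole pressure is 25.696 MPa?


mdot = (P_i - P_wf) * PI
mdot = (27.677 - 25.696) * 38.572
mdot = 76.41113 kg/s
Convert: 76.41113 kg/s * 3600.0 = 2.7508e+05 kg/h
mdot = 2.7508e+05 kg/h


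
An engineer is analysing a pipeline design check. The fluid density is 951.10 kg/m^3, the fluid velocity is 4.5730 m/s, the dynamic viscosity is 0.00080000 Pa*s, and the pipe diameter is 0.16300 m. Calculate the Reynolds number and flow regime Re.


Step 1: Re = rho*vel*D/mu = 951.1*4.573*0.163/0.0008 = 8.8619e+05
Step 2: Re = 8.8619e+05 > 4000, so flow is turbulent.
Re = 8.8619e+05 (turbulent)


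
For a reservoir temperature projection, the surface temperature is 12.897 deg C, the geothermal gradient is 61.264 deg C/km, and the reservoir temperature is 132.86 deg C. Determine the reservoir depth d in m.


d = (T_res - T_surf) / grad * 1000
d = (132.86 - 12.897) / 61.264 * 1000
d = 1958.1 m


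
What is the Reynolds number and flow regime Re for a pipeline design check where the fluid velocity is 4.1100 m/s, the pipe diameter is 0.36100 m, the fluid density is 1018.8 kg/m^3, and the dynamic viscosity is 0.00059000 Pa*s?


Step 1: Re = rho*vel*D/mu = 1018.8*4.11*0.361/0.00059 = 2.5620e+06
Step 2: Re = 2.5620e+06 > 4000, so flow is turbulent.
Re = 2.5620e+06 (turbulent)


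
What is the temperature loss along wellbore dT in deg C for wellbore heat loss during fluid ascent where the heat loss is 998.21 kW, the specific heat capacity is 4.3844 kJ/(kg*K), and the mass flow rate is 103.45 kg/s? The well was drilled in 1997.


dT = Q_loss / (mdot * cp)
dT = 998.21 / (103.45 * 4.3844)
dT = 2.200803 K
Convert (temperature difference, 1 K = 1 deg C): 2.200803 K = 2.200803 deg C
dT = 2.2008 deg C


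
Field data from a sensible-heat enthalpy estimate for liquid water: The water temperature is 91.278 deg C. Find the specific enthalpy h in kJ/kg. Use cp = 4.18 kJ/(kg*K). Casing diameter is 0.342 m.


h = cp * T
h = 4.18 * 91.278
h = 381.54 kJ/kg


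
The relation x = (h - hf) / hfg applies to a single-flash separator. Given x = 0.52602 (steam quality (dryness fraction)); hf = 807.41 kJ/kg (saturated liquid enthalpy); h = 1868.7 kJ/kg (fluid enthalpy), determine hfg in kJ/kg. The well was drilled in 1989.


hfg = (h - hf) / x
hfg = (1868.7 - 807.41) / 0.52602
hfg = 2017.6 kJ/kg


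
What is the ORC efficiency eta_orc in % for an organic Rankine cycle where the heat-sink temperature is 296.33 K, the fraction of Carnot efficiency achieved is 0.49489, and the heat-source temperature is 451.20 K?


eta_orc = (1 - Tc/Th) * f * 100
eta_orc = (1 - 296.33/451.20) * 0.49489 * 100
eta_orc = 16.987 %


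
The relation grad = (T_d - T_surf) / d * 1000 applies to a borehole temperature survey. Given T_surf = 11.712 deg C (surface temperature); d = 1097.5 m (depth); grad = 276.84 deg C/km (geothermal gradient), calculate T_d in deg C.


T_d = T_surf + grad * d / 1000
T_d = 11.712 + 276.84 * 1097.5 / 1000
T_d = 315.54 deg C


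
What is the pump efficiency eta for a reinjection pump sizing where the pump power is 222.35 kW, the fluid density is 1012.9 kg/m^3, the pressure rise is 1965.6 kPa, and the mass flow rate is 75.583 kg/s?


eta = mdot * dP / (rho * P_pump)
eta = 75.583 * 1965.6 / (1012.9 * 222.35)
eta = 0.65965


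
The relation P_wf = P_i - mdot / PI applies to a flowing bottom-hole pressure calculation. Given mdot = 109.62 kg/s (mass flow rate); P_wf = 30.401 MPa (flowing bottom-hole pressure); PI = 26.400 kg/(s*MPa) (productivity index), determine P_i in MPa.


P_i = P_wf + mdot / PI
P_i = 30.401 + 109.62 / 26.400
P_i = 34.553 MPa


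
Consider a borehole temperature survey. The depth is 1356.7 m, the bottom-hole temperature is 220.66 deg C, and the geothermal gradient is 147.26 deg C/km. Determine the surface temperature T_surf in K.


T_surf = T_d - grad * d / 1000
T_surf = 220.66 - 147.26 * 1356.7 / 1000
T_surf = 20.87236 deg C
Convert to K: 20.87236 + 273.15 = 294.02 K
T_surf = 294.02 K


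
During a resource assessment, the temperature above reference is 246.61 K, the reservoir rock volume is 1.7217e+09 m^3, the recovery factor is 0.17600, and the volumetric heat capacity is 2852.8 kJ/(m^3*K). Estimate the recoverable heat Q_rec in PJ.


Step 1: Q_s = Vr*rhoc*dT/1e12 = 1.7217e+09*2852.8*246.61/1e12 = 1211.266 PJ
Step 2: Q_rec = Q_s * RF = 1211.266 * 0.176 = 213.18 PJ
Q_rec = 213.18 PJ


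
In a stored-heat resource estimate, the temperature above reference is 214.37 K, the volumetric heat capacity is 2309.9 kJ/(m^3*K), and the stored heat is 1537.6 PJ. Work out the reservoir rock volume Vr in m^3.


Vr = Q_s * 1e12 / (rhoc * dT)
Vr = 1537.6 * 1e12 / (2309.9 * 214.37)
Vr = 3.1052e+09 m^3


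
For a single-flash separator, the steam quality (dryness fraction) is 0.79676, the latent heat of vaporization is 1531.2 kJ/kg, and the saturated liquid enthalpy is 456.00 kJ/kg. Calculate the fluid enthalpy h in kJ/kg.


h = hf + x * hfg
h = 456.00 + 0.79676 * 1531.2
h = 1676.0 kJ/kg


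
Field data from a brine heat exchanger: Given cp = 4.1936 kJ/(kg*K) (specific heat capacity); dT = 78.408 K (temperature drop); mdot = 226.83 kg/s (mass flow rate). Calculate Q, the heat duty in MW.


Q = mdot * cp * dT / 1000
Q = 226.83 * 4.1936 * 78.408 / 1000
Q = 74.584 MW


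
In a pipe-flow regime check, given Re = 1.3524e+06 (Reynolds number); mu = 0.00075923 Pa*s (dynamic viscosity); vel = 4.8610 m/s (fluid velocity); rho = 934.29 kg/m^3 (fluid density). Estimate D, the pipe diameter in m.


D = Re * mu / (rho * vel)
D = 1.3524e+06 * 0.00075923 / (934.29 * 4.8610)
D = 0.22608 m


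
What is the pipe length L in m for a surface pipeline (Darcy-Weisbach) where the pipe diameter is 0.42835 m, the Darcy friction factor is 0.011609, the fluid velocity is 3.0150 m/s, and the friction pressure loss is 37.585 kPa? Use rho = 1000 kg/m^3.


L = dP*1000*D / (f*rho*vel^2/2)
L = 37.585*1000*0.42835 / (0.011609*1000*3.0150^2/2)
L = 305.12 m


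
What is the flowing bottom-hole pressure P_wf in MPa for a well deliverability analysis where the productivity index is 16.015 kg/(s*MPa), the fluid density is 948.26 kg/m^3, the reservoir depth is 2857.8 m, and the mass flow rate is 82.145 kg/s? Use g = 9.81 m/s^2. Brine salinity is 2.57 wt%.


Step 1: P_i = rho*g*h/1e6 = 948.26*9.81*2857.8/1e6 = 26.58449 MPa
Step 2: P_wf = P_i - mdot/PI = 26.58449 - 82.145/16.015 = 21.455 MPa
P_wf = 21.455 MPa


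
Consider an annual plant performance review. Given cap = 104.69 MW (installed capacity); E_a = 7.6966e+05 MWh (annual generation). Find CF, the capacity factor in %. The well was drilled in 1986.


CF = E_a / (cap * 8760) * 100
CF = 7.6966e+05 / (104.69 * 8760) * 100
CF = 83.925 %


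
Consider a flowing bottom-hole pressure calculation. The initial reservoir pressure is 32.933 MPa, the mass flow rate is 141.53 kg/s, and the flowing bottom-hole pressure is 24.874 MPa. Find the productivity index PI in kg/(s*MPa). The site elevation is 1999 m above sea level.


PI = mdot / (P_i - P_wf)
PI = 141.53 / (32.933 - 24.874)
PI = 17.562 kg/(s*MPa)


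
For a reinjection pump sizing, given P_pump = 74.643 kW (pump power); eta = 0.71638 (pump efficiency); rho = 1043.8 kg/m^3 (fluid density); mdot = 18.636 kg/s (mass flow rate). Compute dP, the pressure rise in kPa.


dP = P_pump * rho * eta / mdot
dP = 74.643 * 1043.8 * 0.71638 / 18.636
dP = 2995.0 kPa


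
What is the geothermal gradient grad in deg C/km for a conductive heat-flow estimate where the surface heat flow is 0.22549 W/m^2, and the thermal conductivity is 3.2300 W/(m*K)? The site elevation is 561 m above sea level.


grad = q * 1000 / k
grad = 0.22549 * 1000 / 3.2300
grad = 69.811 deg C/km


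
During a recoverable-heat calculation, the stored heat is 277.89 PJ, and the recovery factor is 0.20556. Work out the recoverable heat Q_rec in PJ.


Q_rec = Q_s * RF
Q_rec = 277.89 * 0.20556
Q_rec = 57.123 PJ


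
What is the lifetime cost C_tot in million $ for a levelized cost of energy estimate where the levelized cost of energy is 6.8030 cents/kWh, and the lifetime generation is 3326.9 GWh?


C_tot = LCOE / 100 * E_tot
C_tot = 6.8030 / 100 * 3326.9
C_tot = 226.33 million $


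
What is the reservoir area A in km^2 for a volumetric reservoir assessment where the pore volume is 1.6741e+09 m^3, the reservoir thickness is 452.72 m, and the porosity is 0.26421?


A = Vp / (1e6 * hr * phi)
A = 1.6741e+09 / (1e6 * 452.72 * 0.26421)
A = 13.996 km^2


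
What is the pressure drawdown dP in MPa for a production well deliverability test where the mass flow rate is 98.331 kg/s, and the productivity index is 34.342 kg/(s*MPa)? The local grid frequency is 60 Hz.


dP = mdot * 1000 / PI
dP = 98.331 * 1000 / 34.342
dP = 2863.287 kPa
Convert: 2863.287 kPa * 0.001 = 2.8633 MPa
dP = 2.8633 MPa


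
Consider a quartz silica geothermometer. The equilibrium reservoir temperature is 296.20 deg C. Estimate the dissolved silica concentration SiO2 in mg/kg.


SiO2 = 10^(5.19 - 1309/(T_eq + 273.15))
SiO2 = 10^(5.19 - 1309/(296.20 + 273.15))
SiO2 = 777.83 mg/kg


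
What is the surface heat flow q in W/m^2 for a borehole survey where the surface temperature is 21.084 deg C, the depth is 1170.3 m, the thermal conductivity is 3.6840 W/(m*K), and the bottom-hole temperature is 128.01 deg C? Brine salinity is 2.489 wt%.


Step 1: grad = (T_d - T_surf)/d * 1000 = (128.01 - 21.084)/1170.3 * 1000 = 91.36632 deg C/km
Step 2: q = k * grad / 1000 = 3.684 * 91.36632 / 1000 = 0.33659 W/m^2
q = 0.33659 W/m^2


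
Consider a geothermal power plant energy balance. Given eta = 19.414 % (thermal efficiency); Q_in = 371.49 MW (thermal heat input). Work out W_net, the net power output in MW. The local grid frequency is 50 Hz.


W_net = eta / 100 * Q_in
W_net = 19.414 / 100 * 371.49
W_net = 72.121 MW


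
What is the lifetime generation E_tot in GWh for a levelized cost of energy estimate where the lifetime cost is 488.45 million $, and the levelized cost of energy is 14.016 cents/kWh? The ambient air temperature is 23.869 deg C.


E_tot = C_tot / LCOE * 100
E_tot = 488.45 / 14.016 * 100
E_tot = 3484.9 GWh


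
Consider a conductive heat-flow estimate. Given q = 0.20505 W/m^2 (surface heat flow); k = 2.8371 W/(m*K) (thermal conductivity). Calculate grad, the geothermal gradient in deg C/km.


grad = q * 1000 / k
grad = 0.20505 * 1000 / 2.8371
grad = 72.275 deg C/km


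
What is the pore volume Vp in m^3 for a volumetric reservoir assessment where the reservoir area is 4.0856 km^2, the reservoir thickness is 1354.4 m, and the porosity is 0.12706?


Vp = A * 1e6 * hr * phi
Vp = 4.0856 * 1e6 * 1354.4 * 0.12706
Vp = 7.0309e+08 m^3


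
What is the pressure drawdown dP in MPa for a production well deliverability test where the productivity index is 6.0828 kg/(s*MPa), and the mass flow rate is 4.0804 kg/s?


dP = mdot * 1000 / PI
dP = 4.0804 * 1000 / 6.0828
dP = 670.8095 kPa
Convert: 670.8095 kPa * 0.001 = 0.67081 MPa
dP = 0.67081 MPa


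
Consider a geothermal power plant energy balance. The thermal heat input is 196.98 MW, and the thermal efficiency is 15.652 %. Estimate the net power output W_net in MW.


W_net = eta / 100 * Q_in
W_net = 15.652 / 100 * 196.98
W_net = 30.831 MW


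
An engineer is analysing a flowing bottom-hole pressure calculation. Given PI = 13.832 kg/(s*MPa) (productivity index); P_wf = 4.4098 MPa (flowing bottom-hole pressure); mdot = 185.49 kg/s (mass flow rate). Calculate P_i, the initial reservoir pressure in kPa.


P_i = P_wf + mdot / PI
P_i = 4.4098 + 185.49 / 13.832
P_i = 17.82001 MPa
Convert: 17.82001 MPa * 1000.0 = 17820 kPa
P_i = 17820 kPa


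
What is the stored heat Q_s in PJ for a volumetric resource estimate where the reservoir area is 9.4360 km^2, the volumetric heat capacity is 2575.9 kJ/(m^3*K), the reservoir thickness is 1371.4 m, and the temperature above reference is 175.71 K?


Step 1: Vr = A*1e6*hr = 9.436*1e6*1371.4 = 1.294053e+10 m^3
Step 2: Q_s = Vr*rhoc*dT/1e12 = 1.294053e+10*2575.9*175.71/1e12 = 5857.0 PJ
Q_s = 5857.0 PJ


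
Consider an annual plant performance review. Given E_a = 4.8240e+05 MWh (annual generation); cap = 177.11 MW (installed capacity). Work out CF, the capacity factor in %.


CF = E_a / (cap * 8760) * 100
CF = 4.8240e+05 / (177.11 * 8760) * 100
CF = 31.093 %


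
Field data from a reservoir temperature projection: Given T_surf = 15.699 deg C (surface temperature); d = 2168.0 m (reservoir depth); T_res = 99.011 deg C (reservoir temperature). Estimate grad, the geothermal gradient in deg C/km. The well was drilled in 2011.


grad = (T_res - T_surf) / d * 1000
grad = (99.011 - 15.699) / 2168.0 * 1000
grad = 38.428 deg C/km


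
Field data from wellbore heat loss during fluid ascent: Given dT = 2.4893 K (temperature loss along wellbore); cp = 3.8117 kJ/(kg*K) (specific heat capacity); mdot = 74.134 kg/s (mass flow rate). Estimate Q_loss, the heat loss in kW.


Q_loss = mdot * cp * dT
Q_loss = 74.134 * 3.8117 * 2.4893
Q_loss = 703.42 kW


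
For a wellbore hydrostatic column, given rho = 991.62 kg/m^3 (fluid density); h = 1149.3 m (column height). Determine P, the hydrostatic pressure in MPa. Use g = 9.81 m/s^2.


P = rho * g * h / 1e6
P = 991.62 * 9.81 * 1149.3 / 1e6
P = 11.180 MPa


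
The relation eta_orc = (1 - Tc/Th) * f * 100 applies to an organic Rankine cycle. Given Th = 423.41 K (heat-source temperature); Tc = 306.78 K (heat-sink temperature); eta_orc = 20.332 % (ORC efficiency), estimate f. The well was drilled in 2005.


f = (eta_orc/100) / (1 - Tc/Th)
f = (20.332/100) / (1 - 306.78/423.41)
f = 0.73813


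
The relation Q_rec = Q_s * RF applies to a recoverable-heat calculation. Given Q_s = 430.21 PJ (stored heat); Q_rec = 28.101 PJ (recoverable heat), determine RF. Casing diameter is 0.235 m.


RF = Q_rec / Q_s
RF = 28.101 / 430.21
RF = 0.065319


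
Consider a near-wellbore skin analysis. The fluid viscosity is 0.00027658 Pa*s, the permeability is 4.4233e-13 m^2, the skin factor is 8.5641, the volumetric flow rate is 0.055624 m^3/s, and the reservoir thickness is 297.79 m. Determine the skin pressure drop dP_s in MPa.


dP_s = S * q * mu / (2*pi*k*hr) / 1000
dP_s = 8.5641 * 0.055624 * 0.00027658 / (2*pi*4.4233e-13*297.79) / 1000
dP_s = 159.1946 kPa
Convert: 159.1946 kPa * 0.001 = 0.15919 MPa
dP_s = 0.15919 MPa


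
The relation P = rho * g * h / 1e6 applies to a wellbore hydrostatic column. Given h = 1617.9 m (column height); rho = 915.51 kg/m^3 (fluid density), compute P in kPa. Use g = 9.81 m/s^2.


P = rho * g * h / 1e6
P = 915.51 * 9.81 * 1617.9 / 1e6
P = 14.53061 MPa
Convert: 14.53061 MPa * 1000.0 = 14531 kPa
P = 14531 kPa


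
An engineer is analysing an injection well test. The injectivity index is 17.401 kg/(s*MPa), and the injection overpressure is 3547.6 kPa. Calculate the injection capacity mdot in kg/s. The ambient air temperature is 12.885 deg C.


mdot = II * dP / 1000
mdot = 17.401 * 3547.6 / 1000
mdot = 61.732 kg/s


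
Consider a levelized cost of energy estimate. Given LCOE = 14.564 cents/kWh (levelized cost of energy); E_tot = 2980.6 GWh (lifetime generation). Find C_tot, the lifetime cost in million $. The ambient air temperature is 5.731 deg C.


C_tot = LCOE / 100 * E_tot
C_tot = 14.564 / 100 * 2980.6
C_tot = 434.09 million $


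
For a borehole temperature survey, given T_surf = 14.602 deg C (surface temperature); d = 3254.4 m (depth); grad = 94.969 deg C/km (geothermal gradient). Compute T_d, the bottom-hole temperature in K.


T_d = T_surf + grad * d / 1000
T_d = 14.602 + 94.969 * 3254.4 / 1000
T_d = 323.6691 deg C
Convert to K: 323.6691 + 273.15 = 596.82 K
T_d = 596.82 K


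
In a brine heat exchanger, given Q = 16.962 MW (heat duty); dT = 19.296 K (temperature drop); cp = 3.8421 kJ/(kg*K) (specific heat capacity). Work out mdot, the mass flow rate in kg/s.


mdot = Q * 1000 / (cp * dT)
mdot = 16.962 * 1000 / (3.8421 * 19.296)
mdot = 228.79 kg/s


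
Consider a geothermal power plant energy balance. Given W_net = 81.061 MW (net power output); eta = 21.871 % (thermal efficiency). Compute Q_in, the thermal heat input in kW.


Q_in = W_net / (eta / 100)
Q_in = 81.061 / (21.871 / 100)
Q_in = 370.6323 MW
Convert: 370.6323 MW * 1000.0 = 3.7063e+05 kW
Q_in = 3.7063e+05 kW


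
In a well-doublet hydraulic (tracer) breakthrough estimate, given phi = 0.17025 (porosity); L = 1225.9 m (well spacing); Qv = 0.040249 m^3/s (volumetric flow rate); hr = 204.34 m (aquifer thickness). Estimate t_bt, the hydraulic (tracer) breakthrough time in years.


t_bt = pi * hr * phi * L^2 / (3 * Qv) / (365.25*86400)
t_bt = pi * 204.34 * 0.17025 * 1225.9^2 / (3 * 0.040249) / (365.25*86400)
t_bt = 43.104 years


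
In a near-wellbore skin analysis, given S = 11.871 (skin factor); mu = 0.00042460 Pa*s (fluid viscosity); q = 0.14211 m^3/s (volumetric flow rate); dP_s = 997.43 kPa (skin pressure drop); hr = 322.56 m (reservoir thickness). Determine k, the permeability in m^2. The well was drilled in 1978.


k = S*q*mu / (2*pi*dP_s*1000*hr)
k = 11.871*0.14211*0.00042460 / (2*pi*997.43*1000*322.56)
k = 3.5434e-13 m^2


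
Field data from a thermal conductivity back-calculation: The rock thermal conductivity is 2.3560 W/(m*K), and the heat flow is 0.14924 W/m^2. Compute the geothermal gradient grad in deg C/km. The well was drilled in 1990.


grad = q / k * 1000
grad = 0.14924 / 2.3560 * 1000
grad = 63.345 deg C/km


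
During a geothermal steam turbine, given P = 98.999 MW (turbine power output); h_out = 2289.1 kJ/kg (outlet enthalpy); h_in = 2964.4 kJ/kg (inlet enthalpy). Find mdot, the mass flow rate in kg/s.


mdot = P * 1000 / (h_in - h_out)
mdot = 98.999 * 1000 / (2964.4 - 2289.1)
mdot = 146.60 kg/s


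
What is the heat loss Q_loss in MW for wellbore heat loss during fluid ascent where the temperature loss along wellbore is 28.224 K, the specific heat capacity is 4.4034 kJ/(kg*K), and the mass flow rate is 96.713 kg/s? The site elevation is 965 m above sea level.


Q_loss = mdot * cp * dT
Q_loss = 96.713 * 4.4034 * 28.224
Q_loss = 12019.64 kW
Convert: 12019.64 kW * 0.001 = 12.020 MW
Q_loss = 12.020 MW


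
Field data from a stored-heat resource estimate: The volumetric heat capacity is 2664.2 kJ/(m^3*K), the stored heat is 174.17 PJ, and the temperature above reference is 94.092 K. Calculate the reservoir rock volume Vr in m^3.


Vr = Q_s * 1e12 / (rhoc * dT)
Vr = 174.17 * 1e12 / (2664.2 * 94.092)
Vr = 6.9479e+08 m^3


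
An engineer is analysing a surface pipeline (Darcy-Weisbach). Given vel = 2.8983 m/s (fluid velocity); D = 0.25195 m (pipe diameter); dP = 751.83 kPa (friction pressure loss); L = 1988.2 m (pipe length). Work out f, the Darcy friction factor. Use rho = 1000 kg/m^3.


f = dP*1000 / ((L/D)*(rho*vel^2/2))
f = 751.83*1000 / ((1988.2/0.25195)*(1000*2.8983^2/2))
f = 0.022684


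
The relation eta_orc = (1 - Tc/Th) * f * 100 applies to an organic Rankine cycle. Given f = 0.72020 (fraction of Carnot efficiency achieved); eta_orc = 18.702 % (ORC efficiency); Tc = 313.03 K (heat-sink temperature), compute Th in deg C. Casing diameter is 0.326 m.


Th = Tc / (1 - (eta_orc/100)/f)
Th = 313.03 / (1 - (18.702/100)/0.72020)
Th = 422.8294 K
Convert to deg C: 422.8294 - 273.15 = 149.68 deg C
Th = 149.68 deg C


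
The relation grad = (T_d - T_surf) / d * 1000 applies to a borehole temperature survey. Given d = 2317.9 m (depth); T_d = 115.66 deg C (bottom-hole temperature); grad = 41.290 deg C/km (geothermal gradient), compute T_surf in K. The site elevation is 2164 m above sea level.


T_surf = T_d - grad * d / 1000
T_surf = 115.66 - 41.290 * 2317.9 / 1000
T_surf = 19.95391 deg C
Convert to K: 19.95391 + 273.15 = 293.10 K
T_surf = 293.10 K


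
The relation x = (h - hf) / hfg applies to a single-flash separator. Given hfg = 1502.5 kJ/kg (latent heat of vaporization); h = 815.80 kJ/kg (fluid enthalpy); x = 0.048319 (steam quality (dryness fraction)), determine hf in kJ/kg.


hf = h - x * hfg
hf = 815.80 - 0.048319 * 1502.5
hf = 743.20 kJ/kg


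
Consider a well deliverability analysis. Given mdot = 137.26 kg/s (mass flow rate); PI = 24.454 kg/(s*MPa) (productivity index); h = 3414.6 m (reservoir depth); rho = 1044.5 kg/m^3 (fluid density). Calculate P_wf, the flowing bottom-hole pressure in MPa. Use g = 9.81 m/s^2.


Step 1: P_i = rho*g*h/1e6 = 1044.5*9.81*3414.6/1e6 = 34.98785 MPa
Step 2: P_wf = P_i - mdot/PI = 34.98785 - 137.26/24.454 = 29.375 MPa
P_wf = 29.375 MPa


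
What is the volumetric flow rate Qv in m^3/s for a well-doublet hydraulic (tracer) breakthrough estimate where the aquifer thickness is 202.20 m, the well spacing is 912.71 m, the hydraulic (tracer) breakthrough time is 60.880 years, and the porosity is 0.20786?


Qv = pi*hr*phi*L^2 / (3*t_bt*365.25*86400)
Qv = pi*202.20*0.20786*912.71^2 / (3*60.880*365.25*86400)
Qv = 0.019084 m^3/s


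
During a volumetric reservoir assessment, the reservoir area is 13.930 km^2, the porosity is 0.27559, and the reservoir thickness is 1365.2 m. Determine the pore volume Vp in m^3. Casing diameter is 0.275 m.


Vp = A * 1e6 * hr * phi
Vp = 13.930 * 1e6 * 1365.2 * 0.27559
Vp = 5.2410e+09 m^3


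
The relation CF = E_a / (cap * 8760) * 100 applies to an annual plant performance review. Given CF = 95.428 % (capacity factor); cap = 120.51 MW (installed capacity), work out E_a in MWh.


E_a = CF / 100 * cap * 8760
E_a = 95.428 / 100 * 120.51 * 8760
E_a = 1.0074e+06 MWh


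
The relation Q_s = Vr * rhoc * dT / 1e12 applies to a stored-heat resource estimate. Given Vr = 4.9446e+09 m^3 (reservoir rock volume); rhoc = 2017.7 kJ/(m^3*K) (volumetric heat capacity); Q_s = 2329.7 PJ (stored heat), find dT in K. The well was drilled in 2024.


dT = Q_s * 1e12 / (Vr * rhoc)
dT = 2329.7 * 1e12 / (4.9446e+09 * 2017.7)
dT = 233.51 K


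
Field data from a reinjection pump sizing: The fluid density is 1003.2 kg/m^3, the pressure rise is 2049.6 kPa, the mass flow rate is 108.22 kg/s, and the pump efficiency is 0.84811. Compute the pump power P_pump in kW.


P_pump = mdot * dP / (rho * eta)
P_pump = 108.22 * 2049.6 / (1003.2 * 0.84811)
P_pump = 260.70 kW


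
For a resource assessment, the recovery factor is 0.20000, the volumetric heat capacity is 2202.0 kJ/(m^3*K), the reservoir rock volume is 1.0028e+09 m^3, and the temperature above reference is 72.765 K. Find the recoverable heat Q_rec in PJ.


Step 1: Q_s = Vr*rhoc*dT/1e12 = 1.0028e+09*2202.0*72.765/1e12 = 160.6772 PJ
Step 2: Q_rec = Q_s * RF = 160.6772 * 0.2 = 32.135 PJ
Q_rec = 32.135 PJ


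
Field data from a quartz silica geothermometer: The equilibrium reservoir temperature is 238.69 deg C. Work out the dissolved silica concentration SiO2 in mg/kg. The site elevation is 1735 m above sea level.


SiO2 = 10^(5.19 - 1309/(T_eq + 273.15))
SiO2 = 10^(5.19 - 1309/(238.69 + 273.15))
SiO2 = 429.10 mg/kg


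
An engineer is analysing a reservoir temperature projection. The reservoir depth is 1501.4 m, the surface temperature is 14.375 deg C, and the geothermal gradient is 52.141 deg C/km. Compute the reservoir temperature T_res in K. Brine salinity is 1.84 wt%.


T_res = T_surf + grad * d / 1000
T_res = 14.375 + 52.141 * 1501.4 / 1000
T_res = 92.65950 deg C
Convert to K: 92.65950 + 273.15 = 365.81 K
T_res = 365.81 K


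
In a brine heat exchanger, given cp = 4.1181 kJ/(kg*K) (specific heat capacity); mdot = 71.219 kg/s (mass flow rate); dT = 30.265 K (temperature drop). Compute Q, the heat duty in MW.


Q = mdot * cp * dT / 1000
Q = 71.219 * 4.1181 * 30.265 / 1000
Q = 8.8763 MW


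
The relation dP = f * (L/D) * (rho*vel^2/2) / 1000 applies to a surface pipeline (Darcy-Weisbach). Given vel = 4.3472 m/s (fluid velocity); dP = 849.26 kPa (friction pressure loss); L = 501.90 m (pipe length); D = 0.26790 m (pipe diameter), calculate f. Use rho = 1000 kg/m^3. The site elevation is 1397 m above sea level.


f = dP*1000 / ((L/D)*(rho*vel^2/2))
f = 849.26*1000 / ((501.90/0.26790)*(1000*4.3472^2/2))
f = 0.047974


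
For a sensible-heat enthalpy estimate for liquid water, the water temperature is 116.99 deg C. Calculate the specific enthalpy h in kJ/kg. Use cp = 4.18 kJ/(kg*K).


h = cp * T
h = 4.18 * 116.99
h = 489.02 kJ/kg


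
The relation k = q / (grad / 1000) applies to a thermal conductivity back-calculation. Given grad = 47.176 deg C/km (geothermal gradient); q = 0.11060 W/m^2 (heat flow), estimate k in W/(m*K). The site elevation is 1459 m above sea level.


k = q / (grad / 1000)
k = 0.11060 / (47.176 / 1000)
k = 2.3444 W/(m*K)


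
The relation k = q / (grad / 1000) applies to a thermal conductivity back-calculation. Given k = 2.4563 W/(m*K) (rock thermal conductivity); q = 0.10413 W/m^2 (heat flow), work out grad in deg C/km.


grad = q / k * 1000
grad = 0.10413 / 2.4563 * 1000
grad = 42.393 deg C/km


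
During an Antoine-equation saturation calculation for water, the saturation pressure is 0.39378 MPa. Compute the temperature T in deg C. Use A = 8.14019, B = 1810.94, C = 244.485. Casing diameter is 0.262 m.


T = B / (A - log10(P_sat * 760 / 0.101325)) - C
T = 1810.94 / (8.14019 - log10(0.39378 * 760 / 0.101325)) - 244.485
T = 143.31 deg C


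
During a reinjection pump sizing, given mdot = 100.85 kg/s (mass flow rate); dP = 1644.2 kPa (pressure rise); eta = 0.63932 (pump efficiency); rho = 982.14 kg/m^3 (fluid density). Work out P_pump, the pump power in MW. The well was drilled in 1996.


P_pump = mdot * dP / (rho * eta)
P_pump = 100.85 * 1644.2 / (982.14 * 0.63932)
P_pump = 264.0820 kW
Convert: 264.0820 kW * 0.001 = 0.26408 MW
P_pump = 0.26408 MW


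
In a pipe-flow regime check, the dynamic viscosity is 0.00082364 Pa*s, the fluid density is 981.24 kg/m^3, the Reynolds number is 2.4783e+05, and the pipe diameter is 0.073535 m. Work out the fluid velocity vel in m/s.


vel = Re * mu / (rho * D)
vel = 2.4783e+05 * 0.00082364 / (981.24 * 0.073535)
vel = 2.8289 m/s


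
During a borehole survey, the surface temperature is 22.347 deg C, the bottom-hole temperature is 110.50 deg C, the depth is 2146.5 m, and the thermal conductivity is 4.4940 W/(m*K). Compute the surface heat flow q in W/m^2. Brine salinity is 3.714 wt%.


Step 1: grad = (T_d - T_surf)/d * 1000 = (110.5 - 22.347)/2146.5 * 1000 = 41.06825 deg C/km
Step 2: q = k * grad / 1000 = 4.494 * 41.06825 / 1000 = 0.18456 W/m^2
q = 0.18456 W/m^2


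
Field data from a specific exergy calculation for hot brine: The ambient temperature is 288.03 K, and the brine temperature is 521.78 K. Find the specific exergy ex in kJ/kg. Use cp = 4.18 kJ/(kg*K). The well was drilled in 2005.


ex = cp * ((T_b - T_0) - T_0 * ln(T_b/T_0))
ex = 4.18 * ((521.78 - 288.03) - 288.03 * ln(521.78/288.03))
ex = 261.70 kJ/kg


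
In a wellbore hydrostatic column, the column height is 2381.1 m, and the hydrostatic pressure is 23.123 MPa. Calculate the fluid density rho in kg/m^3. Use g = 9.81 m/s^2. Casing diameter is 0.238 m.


rho = P * 1e6 / (g * h)
rho = 23.123 * 1e6 / (9.81 * 2381.1)
rho = 989.91 kg/m^3


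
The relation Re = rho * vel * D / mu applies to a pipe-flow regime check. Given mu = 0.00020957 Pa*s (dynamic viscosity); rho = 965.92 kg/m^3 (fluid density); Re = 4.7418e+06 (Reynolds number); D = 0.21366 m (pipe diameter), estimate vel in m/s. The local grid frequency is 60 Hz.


vel = Re * mu / (rho * D)
vel = 4.7418e+06 * 0.00020957 / (965.92 * 0.21366)
vel = 4.8151 m/s


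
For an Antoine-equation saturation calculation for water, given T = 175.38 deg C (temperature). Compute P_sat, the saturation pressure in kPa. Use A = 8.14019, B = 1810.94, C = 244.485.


P_sat = 10^(A - B/(C + T)) / 760 * 0.101325
P_sat = 10^(8.14019 - 1810.94/(244.485 + 175.38)) / 760 * 0.101325
P_sat = 0.8952509 MPa
Convert: 0.8952509 MPa * 1000.0 = 895.25 kPa
P_sat = 895.25 kPa


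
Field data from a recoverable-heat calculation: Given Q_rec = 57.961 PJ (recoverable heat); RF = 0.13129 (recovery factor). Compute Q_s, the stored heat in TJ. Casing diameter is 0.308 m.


Q_s = Q_rec / RF
Q_s = 57.961 / 0.13129
Q_s = 441.4731 PJ
Convert: 441.4731 PJ * 1000.0 = 4.4147e+05 TJ
Q_s = 4.4147e+05 TJ
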